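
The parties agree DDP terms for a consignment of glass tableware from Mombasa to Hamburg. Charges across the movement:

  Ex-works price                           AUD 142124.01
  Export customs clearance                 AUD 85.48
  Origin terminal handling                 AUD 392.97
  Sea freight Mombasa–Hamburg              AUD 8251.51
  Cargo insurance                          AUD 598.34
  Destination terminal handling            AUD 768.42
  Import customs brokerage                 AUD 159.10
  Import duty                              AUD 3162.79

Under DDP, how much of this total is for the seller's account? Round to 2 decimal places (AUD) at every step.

DDP: the seller bears all costs including import duty.
Seller's account: goods 142124.01 + export clearance 85.48 + origin terminal 392.97 + freight 8251.51 + insurance 598.34 + destination terminal 768.42 + brokerage 159.10 + duty 3162.79 = 155542.62
Buyer's account: 0.00

Seller's account: AUD 155542.62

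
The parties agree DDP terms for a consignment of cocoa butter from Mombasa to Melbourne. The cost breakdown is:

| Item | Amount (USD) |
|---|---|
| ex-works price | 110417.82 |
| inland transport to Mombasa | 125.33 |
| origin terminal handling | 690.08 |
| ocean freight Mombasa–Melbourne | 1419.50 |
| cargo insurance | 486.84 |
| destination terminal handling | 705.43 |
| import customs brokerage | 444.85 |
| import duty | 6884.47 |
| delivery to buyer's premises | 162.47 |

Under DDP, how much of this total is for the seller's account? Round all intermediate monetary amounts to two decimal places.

Seller's account: USD 121336.79

DDP: the seller bears all costs including import duty.
Seller's account: goods 110417.82 + inland to port 125.33 + origin terminal 690.08 + freight 1419.50 + insurance 486.84 + destination terminal 705.43 + brokerage 444.85 + duty 6884.47 + delivery 162.47 = 121336.79
Buyer's account: 0.00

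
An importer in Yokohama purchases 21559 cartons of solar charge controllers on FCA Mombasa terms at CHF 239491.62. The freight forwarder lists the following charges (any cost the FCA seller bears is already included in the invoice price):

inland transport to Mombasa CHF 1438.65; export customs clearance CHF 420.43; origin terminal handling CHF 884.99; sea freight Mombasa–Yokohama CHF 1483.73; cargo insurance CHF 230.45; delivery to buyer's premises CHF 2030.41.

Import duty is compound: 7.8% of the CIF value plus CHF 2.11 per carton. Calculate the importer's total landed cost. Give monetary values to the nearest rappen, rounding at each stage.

FCA: the seller delivers export-cleared goods to the carrier; the buyer bears costs from that point.
Already in the invoice (seller's account under FCA): inland to port, export clearance — exclude.
CIF value = FCA price + origin terminal + freight + insurance = 239491.62 + 884.99 + 1483.73 + 230.45 = 242090.79
Ad valorem component: 242090.79 × 7.8% = 18883.08
Specific component: 21559 × 2.11 = 45489.49
Import duty = 18883.08 + 45489.49 = 64372.57
Buyer bears: origin terminal 884.99 + freight 1483.73 + insurance 230.45 + delivery 2030.41 + duty 64372.57 = 69002.15
Landed cost = invoice 239491.62 + 69002.15 = 308493.77

Total landed cost: CHF 308493.77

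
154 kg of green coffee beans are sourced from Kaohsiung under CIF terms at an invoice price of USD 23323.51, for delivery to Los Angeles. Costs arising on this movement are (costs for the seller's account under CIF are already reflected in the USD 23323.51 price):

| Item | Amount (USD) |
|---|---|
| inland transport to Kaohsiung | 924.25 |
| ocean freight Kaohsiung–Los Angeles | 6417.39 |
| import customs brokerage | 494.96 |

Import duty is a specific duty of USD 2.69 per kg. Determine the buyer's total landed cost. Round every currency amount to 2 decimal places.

Total landed cost: USD 24232.73

CIF: the seller pays costs through ocean freight and marine insurance to the destination port.
Already in the invoice (seller's account under CIF): inland to port, freight — exclude.
The CIF price already equals the CIF value: 23323.51
Import duty = 154 × 2.69 = 414.26
Buyer bears: brokerage 494.96 + duty 414.26 = 909.22
Landed cost = invoice 23323.51 + 909.22 = 24232.73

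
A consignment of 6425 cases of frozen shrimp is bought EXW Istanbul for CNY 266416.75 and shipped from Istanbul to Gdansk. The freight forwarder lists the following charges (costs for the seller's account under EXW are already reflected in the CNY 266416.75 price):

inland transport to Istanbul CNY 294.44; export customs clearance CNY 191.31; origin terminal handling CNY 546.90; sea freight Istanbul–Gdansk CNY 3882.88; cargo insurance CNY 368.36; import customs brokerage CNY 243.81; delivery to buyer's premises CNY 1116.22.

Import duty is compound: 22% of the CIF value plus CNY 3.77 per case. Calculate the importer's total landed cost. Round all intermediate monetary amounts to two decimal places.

Total landed cost: CNY 357057.06

EXW: the seller makes goods available at their premises; the buyer bears all onward costs.
CIF value = EXW price + inland to port + export clearance + origin terminal + freight + insurance = 266416.75 + 294.44 + 191.31 + 546.90 + 3882.88 + 368.36 = 271700.64
Ad valorem component: 271700.64 × 22% = 59774.14
Specific component: 6425 × 3.77 = 24222.25
Import duty = 59774.14 + 24222.25 = 83996.39
Buyer bears: inland to port 294.44 + export clearance 191.31 + origin terminal 546.90 + freight 3882.88 + insurance 368.36 + brokerage 243.81 + delivery 1116.22 + duty 83996.39 = 90640.31
Landed cost = invoice 266416.75 + 90640.31 = 357057.06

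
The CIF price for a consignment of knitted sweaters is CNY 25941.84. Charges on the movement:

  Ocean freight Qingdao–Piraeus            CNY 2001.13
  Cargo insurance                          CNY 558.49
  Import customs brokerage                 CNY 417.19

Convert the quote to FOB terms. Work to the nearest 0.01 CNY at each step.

Not relevant to the conversion: brokerage — on the buyer under both terms; not part of either seller's price.
From CIF to FOB, the seller no longer bears: freight, insurance.
FOB price = 25941.84 − 2001.13 − 558.49 = 23382.22

FOB price: CNY 23382.22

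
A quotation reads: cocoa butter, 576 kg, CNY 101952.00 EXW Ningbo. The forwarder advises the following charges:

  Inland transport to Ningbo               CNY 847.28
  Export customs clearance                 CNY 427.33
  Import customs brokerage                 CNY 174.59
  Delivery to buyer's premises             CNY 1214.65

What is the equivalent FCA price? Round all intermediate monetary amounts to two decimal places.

FCA price: CNY 103226.61

Not relevant to the conversion: brokerage, delivery — on the buyer under both terms; not part of either seller's price.
From EXW to FCA, the seller additionally bears: inland to port, export clearance.
FCA price = 101952.00 + 847.28 + 427.33 = 103226.61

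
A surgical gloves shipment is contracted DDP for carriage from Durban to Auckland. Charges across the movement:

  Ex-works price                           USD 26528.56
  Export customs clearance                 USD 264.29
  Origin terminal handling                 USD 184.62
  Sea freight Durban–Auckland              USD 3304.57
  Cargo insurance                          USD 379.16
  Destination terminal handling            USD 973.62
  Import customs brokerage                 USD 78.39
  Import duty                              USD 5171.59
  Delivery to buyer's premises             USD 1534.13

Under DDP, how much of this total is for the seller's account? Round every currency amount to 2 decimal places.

Seller's account: USD 38418.93

DDP: the seller bears all costs including import duty.
Seller's account: goods 26528.56 + export clearance 264.29 + origin terminal 184.62 + freight 3304.57 + insurance 379.16 + destination terminal 973.62 + brokerage 78.39 + duty 5171.59 + delivery 1534.13 = 38418.93
Buyer's account: 0.00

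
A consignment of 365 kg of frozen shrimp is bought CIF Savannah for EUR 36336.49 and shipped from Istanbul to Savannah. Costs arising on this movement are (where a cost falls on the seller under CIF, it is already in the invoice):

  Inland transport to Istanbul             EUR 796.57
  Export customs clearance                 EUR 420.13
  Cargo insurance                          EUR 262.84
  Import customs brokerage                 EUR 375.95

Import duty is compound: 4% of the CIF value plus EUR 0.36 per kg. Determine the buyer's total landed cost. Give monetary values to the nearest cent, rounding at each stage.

CIF: the seller pays costs through ocean freight and marine insurance to the destination port.
Already in the invoice (seller's account under CIF): inland to port, export clearance, insurance — exclude.
The CIF price already equals the CIF value: 36336.49
Ad valorem component: 36336.49 × 4% = 1453.46
Specific component: 365 × 0.36 = 131.40
Import duty = 1453.46 + 131.40 = 1584.86
Buyer bears: brokerage 375.95 + duty 1584.86 = 1960.81
Landed cost = invoice 36336.49 + 1960.81 = 38297.30

Total landed cost: EUR 38297.30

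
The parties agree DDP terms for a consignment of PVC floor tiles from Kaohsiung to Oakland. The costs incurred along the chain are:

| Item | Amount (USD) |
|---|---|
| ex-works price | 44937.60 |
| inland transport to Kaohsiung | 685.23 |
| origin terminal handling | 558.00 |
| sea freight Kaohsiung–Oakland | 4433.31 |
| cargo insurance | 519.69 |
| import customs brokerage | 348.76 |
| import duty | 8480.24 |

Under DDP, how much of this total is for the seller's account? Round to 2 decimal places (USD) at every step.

Seller's account: USD 59962.83

DDP: the seller bears all costs including import duty.
Seller's account: goods 44937.60 + inland to port 685.23 + origin terminal 558.00 + freight 4433.31 + insurance 519.69 + brokerage 348.76 + duty 8480.24 = 59962.83
Buyer's account: 0.00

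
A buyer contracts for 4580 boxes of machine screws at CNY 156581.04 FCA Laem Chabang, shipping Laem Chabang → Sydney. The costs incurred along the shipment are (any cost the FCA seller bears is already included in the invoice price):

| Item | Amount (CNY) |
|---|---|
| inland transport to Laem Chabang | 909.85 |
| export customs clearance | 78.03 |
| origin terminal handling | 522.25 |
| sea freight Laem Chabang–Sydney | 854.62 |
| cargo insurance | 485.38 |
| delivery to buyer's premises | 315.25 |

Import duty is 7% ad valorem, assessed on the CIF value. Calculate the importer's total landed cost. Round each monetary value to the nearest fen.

FCA: the seller delivers export-cleared goods to the carrier; the buyer bears costs from that point.
Already in the invoice (seller's account under FCA): inland to port, export clearance — exclude.
CIF value = FCA price + origin terminal + freight + insurance = 156581.04 + 522.25 + 854.62 + 485.38 = 158443.29
Import duty = 158443.29 × 7% = 11091.03
Buyer bears: origin terminal 522.25 + freight 854.62 + insurance 485.38 + delivery 315.25 + duty 11091.03 = 13268.53
Landed cost = invoice 156581.04 + 13268.53 = 169849.57

Total landed cost: CNY 169849.57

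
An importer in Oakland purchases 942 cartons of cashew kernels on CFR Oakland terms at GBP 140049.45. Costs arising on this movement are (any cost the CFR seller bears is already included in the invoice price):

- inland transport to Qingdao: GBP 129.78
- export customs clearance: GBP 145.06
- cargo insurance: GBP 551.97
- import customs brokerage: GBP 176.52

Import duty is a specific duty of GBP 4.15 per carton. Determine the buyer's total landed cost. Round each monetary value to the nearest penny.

CFR: the seller pays costs through ocean freight to the destination port, but not insurance.
Already in the invoice (seller's account under CFR): inland to port, export clearance — exclude.
CIF value = CFR price + insurance = 140049.45 + 551.97 = 140601.42
Import duty = 942 × 4.15 = 3909.30
Buyer bears: insurance 551.97 + brokerage 176.52 + duty 3909.30 = 4637.79
Landed cost = invoice 140049.45 + 4637.79 = 144687.24

Total landed cost: GBP 144687.24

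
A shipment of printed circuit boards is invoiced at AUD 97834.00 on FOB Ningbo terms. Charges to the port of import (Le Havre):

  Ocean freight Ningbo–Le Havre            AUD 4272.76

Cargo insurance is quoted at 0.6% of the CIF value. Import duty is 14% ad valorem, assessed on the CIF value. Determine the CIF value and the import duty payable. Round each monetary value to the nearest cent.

Let C be the CIF value. C = FOB price + freight + 0.6% × C
C − 0.6% × C = 97834.00 + 4272.76
0.994 × C = 102106.76
C = 102106.76 / 0.994 = 102723.10
Insurance premium = 0.6% × 102723.10 = 616.34
Import duty = 102723.10 × 14% = 14381.23

CIF value: AUD 102723.10; import duty: AUD 14381.23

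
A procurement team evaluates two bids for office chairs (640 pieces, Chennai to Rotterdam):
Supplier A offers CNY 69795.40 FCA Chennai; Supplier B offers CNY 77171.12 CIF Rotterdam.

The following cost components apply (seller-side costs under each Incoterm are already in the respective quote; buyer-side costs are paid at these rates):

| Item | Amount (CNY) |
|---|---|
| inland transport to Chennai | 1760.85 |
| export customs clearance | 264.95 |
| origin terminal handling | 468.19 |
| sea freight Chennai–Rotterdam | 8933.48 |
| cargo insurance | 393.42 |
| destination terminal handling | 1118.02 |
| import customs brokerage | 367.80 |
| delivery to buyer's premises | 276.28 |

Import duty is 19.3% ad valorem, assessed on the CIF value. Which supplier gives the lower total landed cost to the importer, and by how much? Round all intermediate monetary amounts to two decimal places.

Supplier A (FCA):
CIF value = FCA price + origin terminal + freight + insurance = 69795.40 + 468.19 + 8933.48 + 393.42 = 79590.49
Import duty = 79590.49 × 19.3% = 15360.96
Buyer bears (A): 468.19 + 8933.48 + 393.42 + 1118.02 + 367.80 + 276.28 = 11557.19
Landed cost (A) = invoice 69795.40 + 11557.19 + duty 15360.96 = 96713.55
Supplier B (CIF):
The CIF price already equals the CIF value: 77171.12
Import duty = 77171.12 × 19.3% = 14894.03
Buyer bears (B): 1118.02 + 367.80 + 276.28 = 1762.10
Landed cost (B) = invoice 77171.12 + 1762.10 + duty 14894.03 = 93827.25
Difference = |96713.55 − 93827.25| = 2886.30

Supplier B is cheaper by CNY 2886.30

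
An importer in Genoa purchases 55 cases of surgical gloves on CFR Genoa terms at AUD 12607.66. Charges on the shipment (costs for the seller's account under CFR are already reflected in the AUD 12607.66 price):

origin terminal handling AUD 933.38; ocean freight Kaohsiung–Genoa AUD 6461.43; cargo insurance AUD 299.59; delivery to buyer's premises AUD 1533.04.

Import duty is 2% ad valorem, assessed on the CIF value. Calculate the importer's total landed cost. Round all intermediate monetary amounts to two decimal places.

CFR: the seller pays costs through ocean freight to the destination port, but not insurance.
Already in the invoice (seller's account under CFR): origin terminal, freight — exclude.
CIF value = CFR price + insurance = 12607.66 + 299.59 = 12907.25
Import duty = 12907.25 × 2% = 258.15
Buyer bears: insurance 299.59 + delivery 1533.04 + duty 258.15 = 2090.78
Landed cost = invoice 12607.66 + 2090.78 = 14698.44

Total landed cost: AUD 14698.44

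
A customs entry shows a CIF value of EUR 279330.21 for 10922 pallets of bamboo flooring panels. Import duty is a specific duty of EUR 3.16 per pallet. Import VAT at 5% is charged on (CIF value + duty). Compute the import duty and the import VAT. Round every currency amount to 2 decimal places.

Import duty: EUR 34513.52; import VAT: EUR 15692.19

Import duty = 10922 × 3.16 = 34513.52
VAT base = CIF + duty = 279330.21 + 34513.52 = 313843.73
Import VAT = 313843.73 × 5% = 15692.19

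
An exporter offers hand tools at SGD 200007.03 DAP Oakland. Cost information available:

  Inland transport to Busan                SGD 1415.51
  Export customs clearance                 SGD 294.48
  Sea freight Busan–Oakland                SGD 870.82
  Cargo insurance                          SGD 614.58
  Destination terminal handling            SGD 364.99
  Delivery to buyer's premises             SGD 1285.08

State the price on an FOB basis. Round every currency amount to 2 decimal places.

FOB price: SGD 196871.56

Not relevant to the conversion: export clearance, inland to port — on the seller under both DAP and FOB; already in the DAP price and stays in the FOB price.
From DAP to FOB, the seller no longer bears: freight, insurance, destination terminal, delivery.
FOB price = 200007.03 − 870.82 − 614.58 − 364.99 − 1285.08 = 196871.56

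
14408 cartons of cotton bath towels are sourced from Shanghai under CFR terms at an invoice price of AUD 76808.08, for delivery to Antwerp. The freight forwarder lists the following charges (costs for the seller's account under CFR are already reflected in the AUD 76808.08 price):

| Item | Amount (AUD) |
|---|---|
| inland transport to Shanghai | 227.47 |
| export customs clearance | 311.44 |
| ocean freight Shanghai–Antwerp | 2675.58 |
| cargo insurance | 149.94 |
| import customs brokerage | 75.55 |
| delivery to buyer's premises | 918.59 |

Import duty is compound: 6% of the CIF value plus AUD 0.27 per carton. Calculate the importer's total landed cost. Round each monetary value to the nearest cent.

Total landed cost: AUD 86459.80

CFR: the seller pays costs through ocean freight to the destination port, but not insurance.
Already in the invoice (seller's account under CFR): inland to port, export clearance, freight — exclude.
CIF value = CFR price + insurance = 76808.08 + 149.94 = 76958.02
Ad valorem component: 76958.02 × 6% = 4617.48
Specific component: 14408 × 0.27 = 3890.16
Import duty = 4617.48 + 3890.16 = 8507.64
Buyer bears: insurance 149.94 + brokerage 75.55 + delivery 918.59 + duty 8507.64 = 9651.72
Landed cost = invoice 76808.08 + 9651.72 = 86459.80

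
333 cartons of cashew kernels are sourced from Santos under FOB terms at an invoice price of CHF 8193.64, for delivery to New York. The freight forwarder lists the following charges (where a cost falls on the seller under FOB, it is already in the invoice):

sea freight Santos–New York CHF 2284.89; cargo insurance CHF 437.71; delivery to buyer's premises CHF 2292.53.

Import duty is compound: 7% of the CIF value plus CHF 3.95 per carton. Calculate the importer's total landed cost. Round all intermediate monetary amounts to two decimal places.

Total landed cost: CHF 15288.26

FOB: the seller bears costs until goods are on board at the origin port; the buyer bears freight, insurance and all costs thereafter.
CIF value = FOB price + freight + insurance = 8193.64 + 2284.89 + 437.71 = 10916.24
Ad valorem component: 10916.24 × 7% = 764.14
Specific component: 333 × 3.95 = 1315.35
Import duty = 764.14 + 1315.35 = 2079.49
Buyer bears: freight 2284.89 + insurance 437.71 + delivery 2292.53 + duty 2079.49 = 7094.62
Landed cost = invoice 8193.64 + 7094.62 = 15288.26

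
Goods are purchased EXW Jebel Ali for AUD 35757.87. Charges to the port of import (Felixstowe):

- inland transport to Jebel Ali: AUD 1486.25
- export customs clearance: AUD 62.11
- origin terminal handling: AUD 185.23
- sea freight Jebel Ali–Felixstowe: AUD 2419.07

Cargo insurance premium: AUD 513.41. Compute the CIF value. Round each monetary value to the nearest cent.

CIF = EXW price + pre-shipment costs + freight + insurance
CIF = 35757.87 + 1486.25 + 62.11 + 185.23 + 2419.07 + 513.41 = 40423.94

CIF value: AUD 40423.94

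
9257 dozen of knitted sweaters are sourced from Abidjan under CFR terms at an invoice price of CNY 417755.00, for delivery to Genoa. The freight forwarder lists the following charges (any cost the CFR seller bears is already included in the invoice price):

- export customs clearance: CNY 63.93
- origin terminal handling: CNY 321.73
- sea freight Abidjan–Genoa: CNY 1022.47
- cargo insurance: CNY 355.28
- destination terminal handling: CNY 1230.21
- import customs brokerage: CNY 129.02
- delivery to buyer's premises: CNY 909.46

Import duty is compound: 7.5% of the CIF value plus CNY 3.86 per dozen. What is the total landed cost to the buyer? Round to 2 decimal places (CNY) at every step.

Total landed cost: CNY 487469.26

CFR: the seller pays costs through ocean freight to the destination port, but not insurance.
Already in the invoice (seller's account under CFR): export clearance, origin terminal, freight — exclude.
CIF value = CFR price + insurance = 417755.00 + 355.28 = 418110.28
Ad valorem component: 418110.28 × 7.5% = 31358.27
Specific component: 9257 × 3.86 = 35732.02
Import duty = 31358.27 + 35732.02 = 67090.29
Buyer bears: insurance 355.28 + destination terminal 1230.21 + brokerage 129.02 + delivery 909.46 + duty 67090.29 = 69714.26
Landed cost = invoice 417755.00 + 69714.26 = 487469.26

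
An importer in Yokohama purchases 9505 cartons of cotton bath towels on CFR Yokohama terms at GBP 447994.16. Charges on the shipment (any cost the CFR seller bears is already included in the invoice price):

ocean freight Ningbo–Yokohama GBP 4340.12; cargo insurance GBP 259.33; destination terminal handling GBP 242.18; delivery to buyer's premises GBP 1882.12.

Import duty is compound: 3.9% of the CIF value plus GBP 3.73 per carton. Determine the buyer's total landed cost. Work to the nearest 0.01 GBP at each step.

Total landed cost: GBP 503313.33

CFR: the seller pays costs through ocean freight to the destination port, but not insurance.
Already in the invoice (seller's account under CFR): freight — exclude.
CIF value = CFR price + insurance = 447994.16 + 259.33 = 448253.49
Ad valorem component: 448253.49 × 3.9% = 17481.89
Specific component: 9505 × 3.73 = 35453.65
Import duty = 17481.89 + 35453.65 = 52935.54
Buyer bears: insurance 259.33 + destination terminal 242.18 + delivery 1882.12 + duty 52935.54 = 55319.17
Landed cost = invoice 447994.16 + 55319.17 = 503313.33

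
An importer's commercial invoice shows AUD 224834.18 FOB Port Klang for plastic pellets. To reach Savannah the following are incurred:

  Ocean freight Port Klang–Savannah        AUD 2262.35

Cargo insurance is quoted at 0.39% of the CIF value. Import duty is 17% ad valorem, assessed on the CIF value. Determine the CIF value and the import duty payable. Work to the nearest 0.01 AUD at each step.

Let C be the CIF value. C = FOB price + freight + 0.39% × C
C − 0.39% × C = 224834.18 + 2262.35
0.9961 × C = 227096.53
C = 227096.53 / 0.9961 = 227985.67
Insurance premium = 0.39% × 227985.67 = 889.14
Import duty = 227985.67 × 17% = 38757.56

CIF value: AUD 227985.67; import duty: AUD 38757.56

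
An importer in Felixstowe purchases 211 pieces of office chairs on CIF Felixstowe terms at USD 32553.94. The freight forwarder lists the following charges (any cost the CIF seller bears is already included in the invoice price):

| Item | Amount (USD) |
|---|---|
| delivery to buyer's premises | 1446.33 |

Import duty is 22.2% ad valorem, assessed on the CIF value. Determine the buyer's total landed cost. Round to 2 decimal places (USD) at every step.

CIF: the seller pays costs through ocean freight and marine insurance to the destination port.
The CIF price already equals the CIF value: 32553.94
Import duty = 32553.94 × 22.2% = 7226.97
Buyer bears: delivery 1446.33 + duty 7226.97 = 8673.30
Landed cost = invoice 32553.94 + 8673.30 = 41227.24

Total landed cost: USD 41227.24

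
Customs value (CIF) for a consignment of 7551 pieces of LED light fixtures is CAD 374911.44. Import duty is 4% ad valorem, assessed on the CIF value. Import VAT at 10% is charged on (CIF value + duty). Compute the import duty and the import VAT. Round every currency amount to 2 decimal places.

Import duty = 374911.44 × 4% = 14996.46
VAT base = CIF + duty = 374911.44 + 14996.46 = 389907.90
Import VAT = 389907.90 × 10% = 38990.79

Import duty: CAD 14996.46; import VAT: CAD 38990.79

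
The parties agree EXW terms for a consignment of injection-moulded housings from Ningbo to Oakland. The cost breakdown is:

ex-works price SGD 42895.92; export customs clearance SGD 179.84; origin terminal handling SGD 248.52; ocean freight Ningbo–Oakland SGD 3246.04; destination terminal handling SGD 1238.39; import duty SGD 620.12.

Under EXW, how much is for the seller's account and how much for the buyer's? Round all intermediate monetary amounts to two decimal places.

EXW: the seller makes goods available at their premises; the buyer bears all onward costs.
Seller's account: goods 42895.92 = 42895.92
Buyer's account: export clearance 179.84 + origin terminal 248.52 + freight 3246.04 + destination terminal 1238.39 + duty 620.12 = 5532.91

Seller: SGD 42895.92; buyer: SGD 5532.91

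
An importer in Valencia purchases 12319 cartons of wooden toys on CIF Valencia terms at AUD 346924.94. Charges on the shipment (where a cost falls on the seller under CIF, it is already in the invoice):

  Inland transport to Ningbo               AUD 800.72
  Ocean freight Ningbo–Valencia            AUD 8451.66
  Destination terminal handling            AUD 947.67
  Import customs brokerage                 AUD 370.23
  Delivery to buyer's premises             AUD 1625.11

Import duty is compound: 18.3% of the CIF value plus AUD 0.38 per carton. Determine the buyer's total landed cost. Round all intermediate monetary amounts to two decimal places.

CIF: the seller pays costs through ocean freight and marine insurance to the destination port.
Already in the invoice (seller's account under CIF): inland to port, freight — exclude.
The CIF price already equals the CIF value: 346924.94
Ad valorem component: 346924.94 × 18.3% = 63487.26
Specific component: 12319 × 0.38 = 4681.22
Import duty = 63487.26 + 4681.22 = 68168.48
Buyer bears: destination terminal 947.67 + brokerage 370.23 + delivery 1625.11 + duty 68168.48 = 71111.49
Landed cost = invoice 346924.94 + 71111.49 = 418036.43

Total landed cost: AUD 418036.43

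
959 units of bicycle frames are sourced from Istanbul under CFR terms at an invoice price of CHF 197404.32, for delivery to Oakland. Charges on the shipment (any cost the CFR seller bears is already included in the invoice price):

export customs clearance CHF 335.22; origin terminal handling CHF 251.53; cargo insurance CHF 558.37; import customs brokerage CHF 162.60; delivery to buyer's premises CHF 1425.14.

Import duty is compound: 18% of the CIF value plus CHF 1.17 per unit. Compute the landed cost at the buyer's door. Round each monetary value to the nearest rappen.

CFR: the seller pays costs through ocean freight to the destination port, but not insurance.
Already in the invoice (seller's account under CFR): export clearance, origin terminal — exclude.
CIF value = CFR price + insurance = 197404.32 + 558.37 = 197962.69
Ad valorem component: 197962.69 × 18% = 35633.28
Specific component: 959 × 1.17 = 1122.03
Import duty = 35633.28 + 1122.03 = 36755.31
Buyer bears: insurance 558.37 + brokerage 162.60 + delivery 1425.14 + duty 36755.31 = 38901.42
Landed cost = invoice 197404.32 + 38901.42 = 236305.74

Total landed cost: CHF 236305.74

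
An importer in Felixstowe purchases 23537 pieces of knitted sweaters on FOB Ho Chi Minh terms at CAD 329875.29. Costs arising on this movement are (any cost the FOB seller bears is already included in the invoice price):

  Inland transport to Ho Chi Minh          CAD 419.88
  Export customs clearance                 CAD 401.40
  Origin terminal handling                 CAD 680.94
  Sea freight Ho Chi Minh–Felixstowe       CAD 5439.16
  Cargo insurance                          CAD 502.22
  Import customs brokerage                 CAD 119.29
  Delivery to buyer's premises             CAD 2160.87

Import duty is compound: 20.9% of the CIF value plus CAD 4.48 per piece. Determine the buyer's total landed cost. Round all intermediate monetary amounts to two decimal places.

Total landed cost: CAD 513728.27

FOB: the seller bears costs until goods are on board at the origin port; the buyer bears freight, insurance and all costs thereafter.
Already in the invoice (seller's account under FOB): inland to port, export clearance, origin terminal — exclude.
CIF value = FOB price + freight + insurance = 329875.29 + 5439.16 + 502.22 = 335816.67
Ad valorem component: 335816.67 × 20.9% = 70185.68
Specific component: 23537 × 4.48 = 105445.76
Import duty = 70185.68 + 105445.76 = 175631.44
Buyer bears: freight 5439.16 + insurance 502.22 + brokerage 119.29 + delivery 2160.87 + duty 175631.44 = 183852.98
Landed cost = invoice 329875.29 + 183852.98 = 513728.27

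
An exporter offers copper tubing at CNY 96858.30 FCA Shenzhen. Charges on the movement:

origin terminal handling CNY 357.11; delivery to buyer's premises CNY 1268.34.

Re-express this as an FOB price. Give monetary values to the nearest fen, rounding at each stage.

Not relevant to the conversion: delivery — on the buyer under both terms; not part of either seller's price.
From FCA to FOB, the seller additionally bears: origin terminal.
FOB price = 96858.30 + 357.11 = 97215.41

FOB price: CNY 97215.41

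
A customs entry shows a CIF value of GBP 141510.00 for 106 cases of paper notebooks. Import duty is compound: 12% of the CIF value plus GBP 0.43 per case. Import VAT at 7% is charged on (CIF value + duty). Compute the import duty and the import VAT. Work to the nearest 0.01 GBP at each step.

Ad valorem component: 141510.00 × 12% = 16981.20
Specific component: 106 × 0.43 = 45.58
Import duty = 16981.20 + 45.58 = 17026.78
VAT base = CIF + duty = 141510.00 + 17026.78 = 158536.78
Import VAT = 158536.78 × 7% = 11097.57

Import duty: GBP 17026.78; import VAT: GBP 11097.57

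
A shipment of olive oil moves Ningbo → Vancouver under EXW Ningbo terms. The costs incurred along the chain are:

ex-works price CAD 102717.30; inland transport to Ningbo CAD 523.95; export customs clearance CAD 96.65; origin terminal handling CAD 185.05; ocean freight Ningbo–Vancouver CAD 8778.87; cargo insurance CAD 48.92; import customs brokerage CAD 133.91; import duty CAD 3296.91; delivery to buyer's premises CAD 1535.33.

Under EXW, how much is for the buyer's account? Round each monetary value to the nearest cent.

EXW: the seller makes goods available at their premises; the buyer bears all onward costs.
Seller's account: goods 102717.30 = 102717.30
Buyer's account: inland to port 523.95 + export clearance 96.65 + origin terminal 185.05 + freight 8778.87 + insurance 48.92 + brokerage 133.91 + duty 3296.91 + delivery 1535.33 = 14599.59

Buyer's account: CAD 14599.59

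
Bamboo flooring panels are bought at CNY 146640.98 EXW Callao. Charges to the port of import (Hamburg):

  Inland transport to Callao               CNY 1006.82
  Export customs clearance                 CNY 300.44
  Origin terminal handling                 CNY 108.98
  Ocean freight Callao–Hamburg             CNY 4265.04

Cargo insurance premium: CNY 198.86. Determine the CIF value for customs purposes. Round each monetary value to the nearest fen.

CIF value: CNY 152521.12

CIF = EXW price + pre-shipment costs + freight + insurance
CIF = 146640.98 + 1006.82 + 300.44 + 108.98 + 4265.04 + 198.86 = 152521.12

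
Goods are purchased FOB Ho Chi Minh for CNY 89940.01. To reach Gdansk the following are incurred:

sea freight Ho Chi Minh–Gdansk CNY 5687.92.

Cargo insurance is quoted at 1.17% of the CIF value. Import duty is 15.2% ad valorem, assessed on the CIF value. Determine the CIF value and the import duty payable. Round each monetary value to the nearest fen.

CIF value: CNY 96760.02; import duty: CNY 14707.52

Let C be the CIF value. C = FOB price + freight + 1.17% × C
C − 1.17% × C = 89940.01 + 5687.92
0.9883 × C = 95627.93
C = 95627.93 / 0.9883 = 96760.02
Insurance premium = 1.17% × 96760.02 = 1132.09
Import duty = 96760.02 × 15.2% = 14707.52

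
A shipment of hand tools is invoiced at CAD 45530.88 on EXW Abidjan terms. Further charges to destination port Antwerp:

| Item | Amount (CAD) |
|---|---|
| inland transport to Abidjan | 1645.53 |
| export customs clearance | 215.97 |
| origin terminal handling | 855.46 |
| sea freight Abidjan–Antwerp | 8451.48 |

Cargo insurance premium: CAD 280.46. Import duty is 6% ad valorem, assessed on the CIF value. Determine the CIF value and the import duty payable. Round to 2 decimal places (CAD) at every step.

CIF value: CAD 56979.78; import duty: CAD 3418.79

CIF = EXW price + pre-shipment costs + freight + insurance
CIF = 45530.88 + 1645.53 + 215.97 + 855.46 + 8451.48 + 280.46 = 56979.78
Import duty = 56979.78 × 6% = 3418.79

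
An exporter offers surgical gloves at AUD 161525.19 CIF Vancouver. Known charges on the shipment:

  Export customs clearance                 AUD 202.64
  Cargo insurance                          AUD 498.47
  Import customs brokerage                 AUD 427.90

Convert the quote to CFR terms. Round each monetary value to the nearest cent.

CFR price: AUD 161026.72

Not relevant to the conversion: export clearance — on the seller under both CIF and CFR; already in the CIF price and stays in the CFR price. brokerage — on the buyer under both terms; not part of either seller's price.
From CIF to CFR, the seller no longer bears: insurance.
CFR price = 161525.19 − 498.47 = 161026.72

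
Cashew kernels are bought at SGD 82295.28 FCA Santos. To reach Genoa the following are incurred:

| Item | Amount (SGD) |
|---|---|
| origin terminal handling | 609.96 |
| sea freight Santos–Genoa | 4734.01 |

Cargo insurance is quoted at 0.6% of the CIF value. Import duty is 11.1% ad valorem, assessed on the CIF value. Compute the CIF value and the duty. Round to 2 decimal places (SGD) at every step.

CIF value: SGD 88168.26; import duty: SGD 9786.68

Let C be the CIF value. C = FCA price + pre-shipment costs + freight + 0.6% × C
C − 0.6% × C = 82295.28 + 609.96 + 4734.01
0.994 × C = 87639.25
C = 87639.25 / 0.994 = 88168.26
Insurance premium = 0.6% × 88168.26 = 529.01
Import duty = 88168.26 × 11.1% = 9786.68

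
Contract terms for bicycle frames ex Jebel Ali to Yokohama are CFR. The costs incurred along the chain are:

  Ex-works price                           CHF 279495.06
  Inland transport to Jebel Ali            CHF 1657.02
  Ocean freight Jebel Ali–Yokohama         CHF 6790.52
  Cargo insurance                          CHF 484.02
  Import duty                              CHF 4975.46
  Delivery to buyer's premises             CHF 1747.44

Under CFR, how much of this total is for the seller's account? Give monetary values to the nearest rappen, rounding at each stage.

CFR: the seller pays costs through ocean freight to the destination port, but not insurance.
Seller's account: goods 279495.06 + inland to port 1657.02 + freight 6790.52 = 287942.60
Buyer's account: insurance 484.02 + duty 4975.46 + delivery 1747.44 = 7206.92

Seller's account: CHF 287942.60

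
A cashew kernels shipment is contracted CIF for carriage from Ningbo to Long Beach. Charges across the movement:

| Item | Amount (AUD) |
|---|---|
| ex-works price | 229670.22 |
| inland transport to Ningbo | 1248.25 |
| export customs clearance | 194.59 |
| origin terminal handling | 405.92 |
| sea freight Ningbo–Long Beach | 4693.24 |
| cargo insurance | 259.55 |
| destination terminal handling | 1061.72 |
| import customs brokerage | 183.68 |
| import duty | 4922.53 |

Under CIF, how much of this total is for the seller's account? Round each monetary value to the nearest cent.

Seller's account: AUD 236471.77

CIF: the seller pays costs through ocean freight and marine insurance to the destination port.
Seller's account: goods 229670.22 + inland to port 1248.25 + export clearance 194.59 + origin terminal 405.92 + freight 4693.24 + insurance 259.55 = 236471.77
Buyer's account: destination terminal 1061.72 + brokerage 183.68 + duty 4922.53 = 6167.93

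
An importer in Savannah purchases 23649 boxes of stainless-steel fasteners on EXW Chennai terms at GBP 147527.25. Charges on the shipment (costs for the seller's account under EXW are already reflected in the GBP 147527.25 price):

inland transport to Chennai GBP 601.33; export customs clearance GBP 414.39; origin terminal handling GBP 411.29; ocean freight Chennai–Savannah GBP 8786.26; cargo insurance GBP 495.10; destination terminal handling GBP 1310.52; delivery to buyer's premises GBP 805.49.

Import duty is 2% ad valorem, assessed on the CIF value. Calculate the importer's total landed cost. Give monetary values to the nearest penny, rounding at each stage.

EXW: the seller makes goods available at their premises; the buyer bears all onward costs.
CIF value = EXW price + inland to port + export clearance + origin terminal + freight + insurance = 147527.25 + 601.33 + 414.39 + 411.29 + 8786.26 + 495.10 = 158235.62
Import duty = 158235.62 × 2% = 3164.71
Buyer bears: inland to port 601.33 + export clearance 414.39 + origin terminal 411.29 + freight 8786.26 + insurance 495.10 + destination terminal 1310.52 + delivery 805.49 + duty 3164.71 = 15989.09
Landed cost = invoice 147527.25 + 15989.09 = 163516.34

Total landed cost: GBP 163516.34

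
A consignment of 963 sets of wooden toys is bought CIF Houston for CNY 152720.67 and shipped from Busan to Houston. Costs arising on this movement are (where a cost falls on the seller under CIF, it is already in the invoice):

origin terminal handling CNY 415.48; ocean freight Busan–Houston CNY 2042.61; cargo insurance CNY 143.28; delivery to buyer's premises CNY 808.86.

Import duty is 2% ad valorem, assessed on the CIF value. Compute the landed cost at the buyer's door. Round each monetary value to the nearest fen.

Total landed cost: CNY 156583.94

CIF: the seller pays costs through ocean freight and marine insurance to the destination port.
Already in the invoice (seller's account under CIF): origin terminal, freight, insurance — exclude.
The CIF price already equals the CIF value: 152720.67
Import duty = 152720.67 × 2% = 3054.41
Buyer bears: delivery 808.86 + duty 3054.41 = 3863.27
Landed cost = invoice 152720.67 + 3863.27 = 156583.94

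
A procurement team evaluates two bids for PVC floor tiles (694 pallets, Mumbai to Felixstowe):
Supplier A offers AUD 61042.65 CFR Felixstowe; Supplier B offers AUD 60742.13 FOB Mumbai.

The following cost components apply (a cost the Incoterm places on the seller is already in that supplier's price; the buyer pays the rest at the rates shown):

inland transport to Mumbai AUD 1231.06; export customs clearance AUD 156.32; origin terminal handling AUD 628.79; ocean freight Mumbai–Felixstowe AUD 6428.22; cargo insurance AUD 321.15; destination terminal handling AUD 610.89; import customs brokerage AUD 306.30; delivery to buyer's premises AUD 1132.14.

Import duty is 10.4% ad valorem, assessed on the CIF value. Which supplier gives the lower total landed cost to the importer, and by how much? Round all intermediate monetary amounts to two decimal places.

Supplier A (CFR):
CIF value = CFR price + insurance = 61042.65 + 321.15 = 61363.80
Import duty = 61363.80 × 10.4% = 6381.84
Buyer bears (A): 321.15 + 610.89 + 306.30 + 1132.14 = 2370.48
Landed cost (A) = invoice 61042.65 + 2370.48 + duty 6381.84 = 69794.97
Supplier B (FOB):
CIF value = FOB price + freight + insurance = 60742.13 + 6428.22 + 321.15 = 67491.50
Import duty = 67491.50 × 10.4% = 7019.12
Buyer bears (B): 6428.22 + 321.15 + 610.89 + 306.30 + 1132.14 = 8798.70
Landed cost (B) = invoice 60742.13 + 8798.70 + duty 7019.12 = 76559.95
Difference = |69794.97 − 76559.95| = 6764.98

Supplier A is cheaper by AUD 6764.98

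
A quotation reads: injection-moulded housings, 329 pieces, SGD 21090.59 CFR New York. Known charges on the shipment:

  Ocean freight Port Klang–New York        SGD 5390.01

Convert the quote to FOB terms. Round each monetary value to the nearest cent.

From CFR to FOB, the seller no longer bears: freight.
FOB price = 21090.59 − 5390.01 = 15700.58

FOB price: SGD 15700.58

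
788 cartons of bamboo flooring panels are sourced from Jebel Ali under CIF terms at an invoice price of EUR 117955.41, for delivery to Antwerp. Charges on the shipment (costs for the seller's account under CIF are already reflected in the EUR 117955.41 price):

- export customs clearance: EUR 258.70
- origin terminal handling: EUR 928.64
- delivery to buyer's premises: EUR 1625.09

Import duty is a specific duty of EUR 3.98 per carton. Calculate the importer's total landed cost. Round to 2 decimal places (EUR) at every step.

Total landed cost: EUR 122716.74

CIF: the seller pays costs through ocean freight and marine insurance to the destination port.
Already in the invoice (seller's account under CIF): export clearance, origin terminal — exclude.
The CIF price already equals the CIF value: 117955.41
Import duty = 788 × 3.98 = 3136.24
Buyer bears: delivery 1625.09 + duty 3136.24 = 4761.33
Landed cost = invoice 117955.41 + 4761.33 = 122716.74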